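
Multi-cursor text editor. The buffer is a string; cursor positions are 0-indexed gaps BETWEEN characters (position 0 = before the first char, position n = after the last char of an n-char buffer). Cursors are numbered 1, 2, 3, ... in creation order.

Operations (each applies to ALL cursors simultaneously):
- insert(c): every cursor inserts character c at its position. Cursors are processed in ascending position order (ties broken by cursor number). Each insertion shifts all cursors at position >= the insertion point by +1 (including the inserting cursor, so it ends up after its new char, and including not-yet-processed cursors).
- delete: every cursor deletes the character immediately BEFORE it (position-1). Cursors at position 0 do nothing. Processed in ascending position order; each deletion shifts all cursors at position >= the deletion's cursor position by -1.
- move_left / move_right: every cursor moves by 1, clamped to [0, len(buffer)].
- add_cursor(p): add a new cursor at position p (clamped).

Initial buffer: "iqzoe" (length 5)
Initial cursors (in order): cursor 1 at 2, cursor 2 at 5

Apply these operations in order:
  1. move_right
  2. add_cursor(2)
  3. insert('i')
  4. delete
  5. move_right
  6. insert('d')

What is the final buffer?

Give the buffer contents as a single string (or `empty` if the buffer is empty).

After op 1 (move_right): buffer="iqzoe" (len 5), cursors c1@3 c2@5, authorship .....
After op 2 (add_cursor(2)): buffer="iqzoe" (len 5), cursors c3@2 c1@3 c2@5, authorship .....
After op 3 (insert('i')): buffer="iqizioei" (len 8), cursors c3@3 c1@5 c2@8, authorship ..3.1..2
After op 4 (delete): buffer="iqzoe" (len 5), cursors c3@2 c1@3 c2@5, authorship .....
After op 5 (move_right): buffer="iqzoe" (len 5), cursors c3@3 c1@4 c2@5, authorship .....
After op 6 (insert('d')): buffer="iqzdoded" (len 8), cursors c3@4 c1@6 c2@8, authorship ...3.1.2

Answer: iqzdoded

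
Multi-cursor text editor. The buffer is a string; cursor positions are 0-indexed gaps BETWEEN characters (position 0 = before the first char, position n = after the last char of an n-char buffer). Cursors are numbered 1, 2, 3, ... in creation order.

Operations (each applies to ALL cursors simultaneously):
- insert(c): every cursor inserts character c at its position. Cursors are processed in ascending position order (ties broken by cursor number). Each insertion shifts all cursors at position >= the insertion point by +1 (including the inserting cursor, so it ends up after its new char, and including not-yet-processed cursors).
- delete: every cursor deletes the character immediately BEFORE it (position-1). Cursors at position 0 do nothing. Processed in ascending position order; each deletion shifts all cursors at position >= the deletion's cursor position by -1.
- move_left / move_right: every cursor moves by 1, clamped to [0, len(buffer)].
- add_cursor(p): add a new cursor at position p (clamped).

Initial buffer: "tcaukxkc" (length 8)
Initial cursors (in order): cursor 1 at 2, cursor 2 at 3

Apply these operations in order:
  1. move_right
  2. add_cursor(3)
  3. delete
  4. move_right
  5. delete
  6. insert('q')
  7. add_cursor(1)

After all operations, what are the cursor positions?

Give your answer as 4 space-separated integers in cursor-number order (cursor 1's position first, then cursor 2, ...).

After op 1 (move_right): buffer="tcaukxkc" (len 8), cursors c1@3 c2@4, authorship ........
After op 2 (add_cursor(3)): buffer="tcaukxkc" (len 8), cursors c1@3 c3@3 c2@4, authorship ........
After op 3 (delete): buffer="tkxkc" (len 5), cursors c1@1 c2@1 c3@1, authorship .....
After op 4 (move_right): buffer="tkxkc" (len 5), cursors c1@2 c2@2 c3@2, authorship .....
After op 5 (delete): buffer="xkc" (len 3), cursors c1@0 c2@0 c3@0, authorship ...
After op 6 (insert('q')): buffer="qqqxkc" (len 6), cursors c1@3 c2@3 c3@3, authorship 123...
After op 7 (add_cursor(1)): buffer="qqqxkc" (len 6), cursors c4@1 c1@3 c2@3 c3@3, authorship 123...

Answer: 3 3 3 1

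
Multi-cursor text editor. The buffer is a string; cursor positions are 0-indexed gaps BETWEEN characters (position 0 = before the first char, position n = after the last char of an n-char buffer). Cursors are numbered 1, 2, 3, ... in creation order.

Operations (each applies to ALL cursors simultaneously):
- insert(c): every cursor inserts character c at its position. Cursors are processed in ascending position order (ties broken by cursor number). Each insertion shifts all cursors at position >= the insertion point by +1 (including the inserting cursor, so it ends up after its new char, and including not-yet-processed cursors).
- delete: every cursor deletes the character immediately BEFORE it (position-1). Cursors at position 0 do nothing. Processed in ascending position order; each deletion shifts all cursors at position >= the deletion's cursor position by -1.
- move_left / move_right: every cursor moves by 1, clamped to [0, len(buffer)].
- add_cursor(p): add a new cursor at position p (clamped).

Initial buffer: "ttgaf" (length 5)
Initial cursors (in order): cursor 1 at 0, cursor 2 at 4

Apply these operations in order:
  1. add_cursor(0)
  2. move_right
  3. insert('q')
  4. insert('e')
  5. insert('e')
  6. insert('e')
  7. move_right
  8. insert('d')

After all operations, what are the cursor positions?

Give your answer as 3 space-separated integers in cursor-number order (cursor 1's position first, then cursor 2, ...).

After op 1 (add_cursor(0)): buffer="ttgaf" (len 5), cursors c1@0 c3@0 c2@4, authorship .....
After op 2 (move_right): buffer="ttgaf" (len 5), cursors c1@1 c3@1 c2@5, authorship .....
After op 3 (insert('q')): buffer="tqqtgafq" (len 8), cursors c1@3 c3@3 c2@8, authorship .13....2
After op 4 (insert('e')): buffer="tqqeetgafqe" (len 11), cursors c1@5 c3@5 c2@11, authorship .1313....22
After op 5 (insert('e')): buffer="tqqeeeetgafqee" (len 14), cursors c1@7 c3@7 c2@14, authorship .131313....222
After op 6 (insert('e')): buffer="tqqeeeeeetgafqeee" (len 17), cursors c1@9 c3@9 c2@17, authorship .13131313....2222
After op 7 (move_right): buffer="tqqeeeeeetgafqeee" (len 17), cursors c1@10 c3@10 c2@17, authorship .13131313....2222
After op 8 (insert('d')): buffer="tqqeeeeeetddgafqeeed" (len 20), cursors c1@12 c3@12 c2@20, authorship .13131313.13...22222

Answer: 12 20 12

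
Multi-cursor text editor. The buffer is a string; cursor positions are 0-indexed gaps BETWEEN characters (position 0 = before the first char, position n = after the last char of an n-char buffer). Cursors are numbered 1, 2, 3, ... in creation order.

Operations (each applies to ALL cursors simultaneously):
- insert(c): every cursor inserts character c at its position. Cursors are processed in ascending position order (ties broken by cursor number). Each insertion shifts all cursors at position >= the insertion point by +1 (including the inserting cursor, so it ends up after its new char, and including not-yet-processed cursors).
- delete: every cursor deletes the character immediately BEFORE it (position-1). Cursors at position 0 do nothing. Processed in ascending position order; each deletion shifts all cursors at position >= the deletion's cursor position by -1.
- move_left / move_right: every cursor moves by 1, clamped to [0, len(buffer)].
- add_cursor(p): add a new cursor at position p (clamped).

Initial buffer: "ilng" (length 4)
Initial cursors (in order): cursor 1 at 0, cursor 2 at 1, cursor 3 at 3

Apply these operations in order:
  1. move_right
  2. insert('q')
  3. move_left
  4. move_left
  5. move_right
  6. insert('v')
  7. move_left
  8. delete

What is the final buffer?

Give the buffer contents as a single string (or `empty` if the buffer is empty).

Answer: vqvqnvq

Derivation:
After op 1 (move_right): buffer="ilng" (len 4), cursors c1@1 c2@2 c3@4, authorship ....
After op 2 (insert('q')): buffer="iqlqngq" (len 7), cursors c1@2 c2@4 c3@7, authorship .1.2..3
After op 3 (move_left): buffer="iqlqngq" (len 7), cursors c1@1 c2@3 c3@6, authorship .1.2..3
After op 4 (move_left): buffer="iqlqngq" (len 7), cursors c1@0 c2@2 c3@5, authorship .1.2..3
After op 5 (move_right): buffer="iqlqngq" (len 7), cursors c1@1 c2@3 c3@6, authorship .1.2..3
After op 6 (insert('v')): buffer="ivqlvqngvq" (len 10), cursors c1@2 c2@5 c3@9, authorship .11.22..33
After op 7 (move_left): buffer="ivqlvqngvq" (len 10), cursors c1@1 c2@4 c3@8, authorship .11.22..33
After op 8 (delete): buffer="vqvqnvq" (len 7), cursors c1@0 c2@2 c3@5, authorship 1122.33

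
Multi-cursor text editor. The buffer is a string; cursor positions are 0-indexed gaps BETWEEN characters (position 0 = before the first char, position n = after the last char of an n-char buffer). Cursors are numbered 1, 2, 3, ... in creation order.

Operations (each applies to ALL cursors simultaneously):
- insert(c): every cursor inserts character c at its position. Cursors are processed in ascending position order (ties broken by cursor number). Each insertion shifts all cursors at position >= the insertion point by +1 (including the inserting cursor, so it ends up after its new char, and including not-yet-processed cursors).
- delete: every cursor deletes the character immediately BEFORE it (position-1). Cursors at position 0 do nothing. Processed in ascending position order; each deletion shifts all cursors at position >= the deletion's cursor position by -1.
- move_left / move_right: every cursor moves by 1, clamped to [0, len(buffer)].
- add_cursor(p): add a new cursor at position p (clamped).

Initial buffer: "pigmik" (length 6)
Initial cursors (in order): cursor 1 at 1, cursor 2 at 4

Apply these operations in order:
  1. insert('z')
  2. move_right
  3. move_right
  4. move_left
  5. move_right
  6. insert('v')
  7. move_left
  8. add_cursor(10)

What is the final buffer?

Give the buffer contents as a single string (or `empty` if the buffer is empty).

Answer: pzigvmzikv

Derivation:
After op 1 (insert('z')): buffer="pzigmzik" (len 8), cursors c1@2 c2@6, authorship .1...2..
After op 2 (move_right): buffer="pzigmzik" (len 8), cursors c1@3 c2@7, authorship .1...2..
After op 3 (move_right): buffer="pzigmzik" (len 8), cursors c1@4 c2@8, authorship .1...2..
After op 4 (move_left): buffer="pzigmzik" (len 8), cursors c1@3 c2@7, authorship .1...2..
After op 5 (move_right): buffer="pzigmzik" (len 8), cursors c1@4 c2@8, authorship .1...2..
After op 6 (insert('v')): buffer="pzigvmzikv" (len 10), cursors c1@5 c2@10, authorship .1..1.2..2
After op 7 (move_left): buffer="pzigvmzikv" (len 10), cursors c1@4 c2@9, authorship .1..1.2..2
After op 8 (add_cursor(10)): buffer="pzigvmzikv" (len 10), cursors c1@4 c2@9 c3@10, authorship .1..1.2..2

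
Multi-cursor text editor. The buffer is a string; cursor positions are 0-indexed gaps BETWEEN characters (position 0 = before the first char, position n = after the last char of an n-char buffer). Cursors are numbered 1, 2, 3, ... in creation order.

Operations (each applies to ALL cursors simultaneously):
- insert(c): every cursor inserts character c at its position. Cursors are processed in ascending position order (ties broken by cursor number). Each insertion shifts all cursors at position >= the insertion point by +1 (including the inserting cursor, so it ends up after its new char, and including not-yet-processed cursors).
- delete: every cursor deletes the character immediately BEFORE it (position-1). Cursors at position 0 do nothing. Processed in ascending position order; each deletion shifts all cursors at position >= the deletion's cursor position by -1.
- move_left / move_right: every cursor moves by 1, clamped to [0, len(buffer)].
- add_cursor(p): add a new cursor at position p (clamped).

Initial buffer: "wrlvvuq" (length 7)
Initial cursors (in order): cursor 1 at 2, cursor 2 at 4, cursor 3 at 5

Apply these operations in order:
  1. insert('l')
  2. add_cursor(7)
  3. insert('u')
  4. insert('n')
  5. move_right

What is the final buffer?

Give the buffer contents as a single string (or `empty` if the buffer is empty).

Answer: wrlunlvlunvunlunuq

Derivation:
After op 1 (insert('l')): buffer="wrllvlvluq" (len 10), cursors c1@3 c2@6 c3@8, authorship ..1..2.3..
After op 2 (add_cursor(7)): buffer="wrllvlvluq" (len 10), cursors c1@3 c2@6 c4@7 c3@8, authorship ..1..2.3..
After op 3 (insert('u')): buffer="wrlulvluvuluuq" (len 14), cursors c1@4 c2@8 c4@10 c3@12, authorship ..11..22.433..
After op 4 (insert('n')): buffer="wrlunlvlunvunlunuq" (len 18), cursors c1@5 c2@10 c4@13 c3@16, authorship ..111..222.44333..
After op 5 (move_right): buffer="wrlunlvlunvunlunuq" (len 18), cursors c1@6 c2@11 c4@14 c3@17, authorship ..111..222.44333..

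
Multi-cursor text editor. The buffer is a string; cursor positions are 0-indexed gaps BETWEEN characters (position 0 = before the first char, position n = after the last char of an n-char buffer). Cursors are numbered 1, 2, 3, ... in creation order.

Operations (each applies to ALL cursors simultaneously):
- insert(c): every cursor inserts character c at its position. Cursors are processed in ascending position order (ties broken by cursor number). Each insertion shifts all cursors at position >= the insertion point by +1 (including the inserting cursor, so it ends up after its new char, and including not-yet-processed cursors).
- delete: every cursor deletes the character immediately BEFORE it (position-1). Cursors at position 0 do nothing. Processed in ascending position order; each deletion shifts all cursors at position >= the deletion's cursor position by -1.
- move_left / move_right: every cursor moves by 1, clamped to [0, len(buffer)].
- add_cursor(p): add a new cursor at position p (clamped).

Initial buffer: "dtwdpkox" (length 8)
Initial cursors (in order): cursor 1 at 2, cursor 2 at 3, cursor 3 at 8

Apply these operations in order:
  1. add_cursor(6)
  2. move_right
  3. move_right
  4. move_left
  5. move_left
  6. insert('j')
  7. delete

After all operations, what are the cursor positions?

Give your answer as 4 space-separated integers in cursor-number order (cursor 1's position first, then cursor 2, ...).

Answer: 2 3 6 6

Derivation:
After op 1 (add_cursor(6)): buffer="dtwdpkox" (len 8), cursors c1@2 c2@3 c4@6 c3@8, authorship ........
After op 2 (move_right): buffer="dtwdpkox" (len 8), cursors c1@3 c2@4 c4@7 c3@8, authorship ........
After op 3 (move_right): buffer="dtwdpkox" (len 8), cursors c1@4 c2@5 c3@8 c4@8, authorship ........
After op 4 (move_left): buffer="dtwdpkox" (len 8), cursors c1@3 c2@4 c3@7 c4@7, authorship ........
After op 5 (move_left): buffer="dtwdpkox" (len 8), cursors c1@2 c2@3 c3@6 c4@6, authorship ........
After op 6 (insert('j')): buffer="dtjwjdpkjjox" (len 12), cursors c1@3 c2@5 c3@10 c4@10, authorship ..1.2...34..
After op 7 (delete): buffer="dtwdpkox" (len 8), cursors c1@2 c2@3 c3@6 c4@6, authorship ........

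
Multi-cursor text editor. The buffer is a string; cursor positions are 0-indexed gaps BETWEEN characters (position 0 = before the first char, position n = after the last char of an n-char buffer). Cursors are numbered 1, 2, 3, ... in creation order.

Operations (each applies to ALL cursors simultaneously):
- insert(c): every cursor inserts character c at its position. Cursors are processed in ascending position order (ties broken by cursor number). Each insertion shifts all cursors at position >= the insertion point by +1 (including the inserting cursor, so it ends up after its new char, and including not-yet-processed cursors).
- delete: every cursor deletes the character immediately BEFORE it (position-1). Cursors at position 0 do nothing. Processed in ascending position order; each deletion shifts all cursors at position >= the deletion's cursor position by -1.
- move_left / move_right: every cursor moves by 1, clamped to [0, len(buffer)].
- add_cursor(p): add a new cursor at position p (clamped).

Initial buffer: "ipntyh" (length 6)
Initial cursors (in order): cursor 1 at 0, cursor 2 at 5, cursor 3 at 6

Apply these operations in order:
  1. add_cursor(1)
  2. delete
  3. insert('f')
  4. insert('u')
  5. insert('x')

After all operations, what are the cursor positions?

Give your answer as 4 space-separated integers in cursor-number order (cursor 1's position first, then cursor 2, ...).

After op 1 (add_cursor(1)): buffer="ipntyh" (len 6), cursors c1@0 c4@1 c2@5 c3@6, authorship ......
After op 2 (delete): buffer="pnt" (len 3), cursors c1@0 c4@0 c2@3 c3@3, authorship ...
After op 3 (insert('f')): buffer="ffpntff" (len 7), cursors c1@2 c4@2 c2@7 c3@7, authorship 14...23
After op 4 (insert('u')): buffer="ffuupntffuu" (len 11), cursors c1@4 c4@4 c2@11 c3@11, authorship 1414...2323
After op 5 (insert('x')): buffer="ffuuxxpntffuuxx" (len 15), cursors c1@6 c4@6 c2@15 c3@15, authorship 141414...232323

Answer: 6 15 15 6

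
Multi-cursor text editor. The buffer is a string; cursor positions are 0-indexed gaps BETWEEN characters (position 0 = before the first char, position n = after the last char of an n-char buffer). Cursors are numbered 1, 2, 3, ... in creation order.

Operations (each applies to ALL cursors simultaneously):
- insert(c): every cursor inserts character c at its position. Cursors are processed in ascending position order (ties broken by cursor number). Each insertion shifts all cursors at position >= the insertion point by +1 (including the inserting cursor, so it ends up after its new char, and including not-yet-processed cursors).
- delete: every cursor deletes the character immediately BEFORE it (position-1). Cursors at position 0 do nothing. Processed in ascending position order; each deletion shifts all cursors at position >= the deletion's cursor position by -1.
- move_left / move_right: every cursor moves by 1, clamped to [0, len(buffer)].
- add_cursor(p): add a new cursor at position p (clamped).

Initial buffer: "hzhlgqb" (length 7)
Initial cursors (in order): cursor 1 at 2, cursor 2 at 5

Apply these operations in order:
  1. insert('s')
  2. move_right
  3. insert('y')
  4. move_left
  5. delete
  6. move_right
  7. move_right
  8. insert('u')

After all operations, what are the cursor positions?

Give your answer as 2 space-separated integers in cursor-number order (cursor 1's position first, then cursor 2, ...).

After op 1 (insert('s')): buffer="hzshlgsqb" (len 9), cursors c1@3 c2@7, authorship ..1...2..
After op 2 (move_right): buffer="hzshlgsqb" (len 9), cursors c1@4 c2@8, authorship ..1...2..
After op 3 (insert('y')): buffer="hzshylgsqyb" (len 11), cursors c1@5 c2@10, authorship ..1.1..2.2.
After op 4 (move_left): buffer="hzshylgsqyb" (len 11), cursors c1@4 c2@9, authorship ..1.1..2.2.
After op 5 (delete): buffer="hzsylgsyb" (len 9), cursors c1@3 c2@7, authorship ..11..22.
After op 6 (move_right): buffer="hzsylgsyb" (len 9), cursors c1@4 c2@8, authorship ..11..22.
After op 7 (move_right): buffer="hzsylgsyb" (len 9), cursors c1@5 c2@9, authorship ..11..22.
After op 8 (insert('u')): buffer="hzsylugsybu" (len 11), cursors c1@6 c2@11, authorship ..11.1.22.2

Answer: 6 11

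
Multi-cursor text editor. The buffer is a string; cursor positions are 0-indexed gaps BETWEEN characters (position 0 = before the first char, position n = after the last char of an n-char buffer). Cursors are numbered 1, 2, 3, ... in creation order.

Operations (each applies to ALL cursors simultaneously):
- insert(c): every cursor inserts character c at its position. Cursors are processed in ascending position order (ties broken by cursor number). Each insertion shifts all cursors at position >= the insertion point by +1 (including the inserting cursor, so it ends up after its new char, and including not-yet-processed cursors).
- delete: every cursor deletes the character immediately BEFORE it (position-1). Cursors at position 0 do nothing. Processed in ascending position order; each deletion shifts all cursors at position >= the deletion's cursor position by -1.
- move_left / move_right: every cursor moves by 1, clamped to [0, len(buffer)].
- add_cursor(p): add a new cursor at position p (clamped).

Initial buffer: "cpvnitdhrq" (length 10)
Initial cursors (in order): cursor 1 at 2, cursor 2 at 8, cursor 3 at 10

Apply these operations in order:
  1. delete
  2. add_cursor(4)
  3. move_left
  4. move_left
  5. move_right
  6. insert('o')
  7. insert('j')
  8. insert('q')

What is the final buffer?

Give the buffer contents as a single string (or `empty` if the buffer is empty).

Answer: cojqvnojqitojqdojqr

Derivation:
After op 1 (delete): buffer="cvnitdr" (len 7), cursors c1@1 c2@6 c3@7, authorship .......
After op 2 (add_cursor(4)): buffer="cvnitdr" (len 7), cursors c1@1 c4@4 c2@6 c3@7, authorship .......
After op 3 (move_left): buffer="cvnitdr" (len 7), cursors c1@0 c4@3 c2@5 c3@6, authorship .......
After op 4 (move_left): buffer="cvnitdr" (len 7), cursors c1@0 c4@2 c2@4 c3@5, authorship .......
After op 5 (move_right): buffer="cvnitdr" (len 7), cursors c1@1 c4@3 c2@5 c3@6, authorship .......
After op 6 (insert('o')): buffer="covnoitodor" (len 11), cursors c1@2 c4@5 c2@8 c3@10, authorship .1..4..2.3.
After op 7 (insert('j')): buffer="cojvnojitojdojr" (len 15), cursors c1@3 c4@7 c2@11 c3@14, authorship .11..44..22.33.
After op 8 (insert('q')): buffer="cojqvnojqitojqdojqr" (len 19), cursors c1@4 c4@9 c2@14 c3@18, authorship .111..444..222.333.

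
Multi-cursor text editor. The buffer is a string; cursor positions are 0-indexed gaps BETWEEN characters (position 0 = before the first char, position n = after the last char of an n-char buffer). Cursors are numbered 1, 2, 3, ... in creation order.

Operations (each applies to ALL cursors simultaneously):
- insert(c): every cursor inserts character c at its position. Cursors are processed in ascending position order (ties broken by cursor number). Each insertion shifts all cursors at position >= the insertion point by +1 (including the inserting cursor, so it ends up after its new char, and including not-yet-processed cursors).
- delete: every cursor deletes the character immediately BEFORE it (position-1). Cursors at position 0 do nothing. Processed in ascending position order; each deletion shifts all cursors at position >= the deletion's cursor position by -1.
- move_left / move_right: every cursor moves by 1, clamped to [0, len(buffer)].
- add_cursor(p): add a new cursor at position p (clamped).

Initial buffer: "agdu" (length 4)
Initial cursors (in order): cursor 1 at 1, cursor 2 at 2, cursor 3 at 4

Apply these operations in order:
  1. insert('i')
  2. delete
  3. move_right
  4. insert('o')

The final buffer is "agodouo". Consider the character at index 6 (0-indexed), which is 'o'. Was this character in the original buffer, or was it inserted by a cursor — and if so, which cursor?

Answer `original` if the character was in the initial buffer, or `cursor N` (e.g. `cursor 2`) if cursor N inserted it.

After op 1 (insert('i')): buffer="aigidui" (len 7), cursors c1@2 c2@4 c3@7, authorship .1.2..3
After op 2 (delete): buffer="agdu" (len 4), cursors c1@1 c2@2 c3@4, authorship ....
After op 3 (move_right): buffer="agdu" (len 4), cursors c1@2 c2@3 c3@4, authorship ....
After op 4 (insert('o')): buffer="agodouo" (len 7), cursors c1@3 c2@5 c3@7, authorship ..1.2.3
Authorship (.=original, N=cursor N): . . 1 . 2 . 3
Index 6: author = 3

Answer: cursor 3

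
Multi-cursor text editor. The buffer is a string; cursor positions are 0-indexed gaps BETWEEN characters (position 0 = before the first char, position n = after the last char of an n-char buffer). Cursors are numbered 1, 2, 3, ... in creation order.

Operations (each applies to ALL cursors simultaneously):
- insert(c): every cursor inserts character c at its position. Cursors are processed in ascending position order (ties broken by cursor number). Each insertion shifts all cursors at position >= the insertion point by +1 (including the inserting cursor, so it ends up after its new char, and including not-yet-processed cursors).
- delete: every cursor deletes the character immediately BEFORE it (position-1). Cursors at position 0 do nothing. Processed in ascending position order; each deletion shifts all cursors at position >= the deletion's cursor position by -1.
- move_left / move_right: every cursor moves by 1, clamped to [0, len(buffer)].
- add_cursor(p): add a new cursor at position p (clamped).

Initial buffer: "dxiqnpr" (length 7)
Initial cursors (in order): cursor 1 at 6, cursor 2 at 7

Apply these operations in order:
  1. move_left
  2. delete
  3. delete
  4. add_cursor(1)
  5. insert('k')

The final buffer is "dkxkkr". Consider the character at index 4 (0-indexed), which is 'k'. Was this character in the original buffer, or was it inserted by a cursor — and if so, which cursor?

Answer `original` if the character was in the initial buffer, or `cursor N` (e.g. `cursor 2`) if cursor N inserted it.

After op 1 (move_left): buffer="dxiqnpr" (len 7), cursors c1@5 c2@6, authorship .......
After op 2 (delete): buffer="dxiqr" (len 5), cursors c1@4 c2@4, authorship .....
After op 3 (delete): buffer="dxr" (len 3), cursors c1@2 c2@2, authorship ...
After op 4 (add_cursor(1)): buffer="dxr" (len 3), cursors c3@1 c1@2 c2@2, authorship ...
After op 5 (insert('k')): buffer="dkxkkr" (len 6), cursors c3@2 c1@5 c2@5, authorship .3.12.
Authorship (.=original, N=cursor N): . 3 . 1 2 .
Index 4: author = 2

Answer: cursor 2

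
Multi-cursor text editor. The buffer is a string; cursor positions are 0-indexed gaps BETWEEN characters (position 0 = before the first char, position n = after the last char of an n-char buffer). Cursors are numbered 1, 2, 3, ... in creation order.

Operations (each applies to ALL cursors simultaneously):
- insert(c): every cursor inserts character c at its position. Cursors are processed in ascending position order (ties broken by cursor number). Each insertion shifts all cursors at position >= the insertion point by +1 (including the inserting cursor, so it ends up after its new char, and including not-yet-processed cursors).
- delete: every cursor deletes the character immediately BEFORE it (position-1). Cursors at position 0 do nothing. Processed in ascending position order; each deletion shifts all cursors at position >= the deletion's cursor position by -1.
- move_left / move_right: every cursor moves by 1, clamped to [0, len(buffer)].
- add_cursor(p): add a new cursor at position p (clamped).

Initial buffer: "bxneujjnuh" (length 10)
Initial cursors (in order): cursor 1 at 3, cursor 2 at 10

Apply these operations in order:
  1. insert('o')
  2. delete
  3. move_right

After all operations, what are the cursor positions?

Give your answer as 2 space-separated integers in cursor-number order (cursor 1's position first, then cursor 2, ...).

Answer: 4 10

Derivation:
After op 1 (insert('o')): buffer="bxnoeujjnuho" (len 12), cursors c1@4 c2@12, authorship ...1.......2
After op 2 (delete): buffer="bxneujjnuh" (len 10), cursors c1@3 c2@10, authorship ..........
After op 3 (move_right): buffer="bxneujjnuh" (len 10), cursors c1@4 c2@10, authorship ..........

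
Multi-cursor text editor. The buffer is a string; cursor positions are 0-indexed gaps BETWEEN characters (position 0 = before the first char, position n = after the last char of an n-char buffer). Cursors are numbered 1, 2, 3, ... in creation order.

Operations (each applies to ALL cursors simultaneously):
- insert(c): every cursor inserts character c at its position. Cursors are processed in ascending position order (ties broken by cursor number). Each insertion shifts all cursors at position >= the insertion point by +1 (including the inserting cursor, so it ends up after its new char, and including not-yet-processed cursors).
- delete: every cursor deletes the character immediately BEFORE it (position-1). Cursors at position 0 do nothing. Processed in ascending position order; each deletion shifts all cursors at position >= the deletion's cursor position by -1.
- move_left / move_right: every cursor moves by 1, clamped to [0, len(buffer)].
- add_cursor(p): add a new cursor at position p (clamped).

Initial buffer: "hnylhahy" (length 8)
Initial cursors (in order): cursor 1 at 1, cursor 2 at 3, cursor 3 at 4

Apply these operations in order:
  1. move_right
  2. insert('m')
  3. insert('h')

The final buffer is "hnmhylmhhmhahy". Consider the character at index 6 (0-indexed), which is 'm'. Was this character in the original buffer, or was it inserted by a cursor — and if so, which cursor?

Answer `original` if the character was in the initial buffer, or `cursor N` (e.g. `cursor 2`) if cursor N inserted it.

After op 1 (move_right): buffer="hnylhahy" (len 8), cursors c1@2 c2@4 c3@5, authorship ........
After op 2 (insert('m')): buffer="hnmylmhmahy" (len 11), cursors c1@3 c2@6 c3@8, authorship ..1..2.3...
After op 3 (insert('h')): buffer="hnmhylmhhmhahy" (len 14), cursors c1@4 c2@8 c3@11, authorship ..11..22.33...
Authorship (.=original, N=cursor N): . . 1 1 . . 2 2 . 3 3 . . .
Index 6: author = 2

Answer: cursor 2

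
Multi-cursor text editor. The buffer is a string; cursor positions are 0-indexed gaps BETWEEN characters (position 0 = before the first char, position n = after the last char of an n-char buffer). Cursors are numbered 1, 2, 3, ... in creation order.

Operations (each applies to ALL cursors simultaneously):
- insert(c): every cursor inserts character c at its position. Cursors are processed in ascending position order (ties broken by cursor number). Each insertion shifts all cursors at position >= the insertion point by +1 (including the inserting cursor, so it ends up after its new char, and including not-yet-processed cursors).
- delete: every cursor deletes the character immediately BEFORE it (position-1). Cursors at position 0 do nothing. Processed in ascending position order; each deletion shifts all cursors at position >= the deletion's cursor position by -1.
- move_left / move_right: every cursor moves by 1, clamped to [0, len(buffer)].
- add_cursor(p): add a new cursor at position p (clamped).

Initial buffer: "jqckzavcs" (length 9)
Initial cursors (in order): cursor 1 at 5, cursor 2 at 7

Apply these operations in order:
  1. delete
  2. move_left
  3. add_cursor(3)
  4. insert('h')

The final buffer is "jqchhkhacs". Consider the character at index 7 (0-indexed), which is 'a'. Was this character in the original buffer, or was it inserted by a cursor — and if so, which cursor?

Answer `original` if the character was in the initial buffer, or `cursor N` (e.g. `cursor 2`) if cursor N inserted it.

Answer: original

Derivation:
After op 1 (delete): buffer="jqckacs" (len 7), cursors c1@4 c2@5, authorship .......
After op 2 (move_left): buffer="jqckacs" (len 7), cursors c1@3 c2@4, authorship .......
After op 3 (add_cursor(3)): buffer="jqckacs" (len 7), cursors c1@3 c3@3 c2@4, authorship .......
After op 4 (insert('h')): buffer="jqchhkhacs" (len 10), cursors c1@5 c3@5 c2@7, authorship ...13.2...
Authorship (.=original, N=cursor N): . . . 1 3 . 2 . . .
Index 7: author = original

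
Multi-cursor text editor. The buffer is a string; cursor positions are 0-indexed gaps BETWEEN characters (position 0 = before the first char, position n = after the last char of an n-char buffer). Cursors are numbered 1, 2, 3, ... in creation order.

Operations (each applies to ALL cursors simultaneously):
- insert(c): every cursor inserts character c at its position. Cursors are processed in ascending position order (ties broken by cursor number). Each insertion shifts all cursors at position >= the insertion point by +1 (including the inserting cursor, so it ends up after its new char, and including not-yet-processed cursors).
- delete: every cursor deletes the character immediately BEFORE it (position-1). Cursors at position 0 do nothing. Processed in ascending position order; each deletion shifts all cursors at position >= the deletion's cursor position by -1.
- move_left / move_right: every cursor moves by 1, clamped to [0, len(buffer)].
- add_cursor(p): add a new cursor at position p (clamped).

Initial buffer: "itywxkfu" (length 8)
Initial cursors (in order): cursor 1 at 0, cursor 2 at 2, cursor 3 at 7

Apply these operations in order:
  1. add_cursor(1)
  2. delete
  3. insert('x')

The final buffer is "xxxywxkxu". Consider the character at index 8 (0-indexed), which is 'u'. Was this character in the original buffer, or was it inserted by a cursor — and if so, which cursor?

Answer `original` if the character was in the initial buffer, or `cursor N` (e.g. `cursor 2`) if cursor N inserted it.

After op 1 (add_cursor(1)): buffer="itywxkfu" (len 8), cursors c1@0 c4@1 c2@2 c3@7, authorship ........
After op 2 (delete): buffer="ywxku" (len 5), cursors c1@0 c2@0 c4@0 c3@4, authorship .....
After op 3 (insert('x')): buffer="xxxywxkxu" (len 9), cursors c1@3 c2@3 c4@3 c3@8, authorship 124....3.
Authorship (.=original, N=cursor N): 1 2 4 . . . . 3 .
Index 8: author = original

Answer: original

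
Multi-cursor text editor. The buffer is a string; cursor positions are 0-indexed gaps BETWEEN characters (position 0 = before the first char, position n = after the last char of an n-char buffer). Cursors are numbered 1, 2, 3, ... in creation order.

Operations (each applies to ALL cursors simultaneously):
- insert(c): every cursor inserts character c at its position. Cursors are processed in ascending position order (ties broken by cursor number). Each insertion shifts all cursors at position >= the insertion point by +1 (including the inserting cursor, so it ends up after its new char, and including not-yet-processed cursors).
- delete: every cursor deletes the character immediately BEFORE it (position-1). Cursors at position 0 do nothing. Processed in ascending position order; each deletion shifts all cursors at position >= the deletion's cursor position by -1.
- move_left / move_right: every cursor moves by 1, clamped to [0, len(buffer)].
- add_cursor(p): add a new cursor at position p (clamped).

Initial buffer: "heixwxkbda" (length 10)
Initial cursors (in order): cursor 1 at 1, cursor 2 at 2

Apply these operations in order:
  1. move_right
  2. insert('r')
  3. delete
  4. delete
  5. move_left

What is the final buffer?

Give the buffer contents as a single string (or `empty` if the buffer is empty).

After op 1 (move_right): buffer="heixwxkbda" (len 10), cursors c1@2 c2@3, authorship ..........
After op 2 (insert('r')): buffer="herirxwxkbda" (len 12), cursors c1@3 c2@5, authorship ..1.2.......
After op 3 (delete): buffer="heixwxkbda" (len 10), cursors c1@2 c2@3, authorship ..........
After op 4 (delete): buffer="hxwxkbda" (len 8), cursors c1@1 c2@1, authorship ........
After op 5 (move_left): buffer="hxwxkbda" (len 8), cursors c1@0 c2@0, authorship ........

Answer: hxwxkbda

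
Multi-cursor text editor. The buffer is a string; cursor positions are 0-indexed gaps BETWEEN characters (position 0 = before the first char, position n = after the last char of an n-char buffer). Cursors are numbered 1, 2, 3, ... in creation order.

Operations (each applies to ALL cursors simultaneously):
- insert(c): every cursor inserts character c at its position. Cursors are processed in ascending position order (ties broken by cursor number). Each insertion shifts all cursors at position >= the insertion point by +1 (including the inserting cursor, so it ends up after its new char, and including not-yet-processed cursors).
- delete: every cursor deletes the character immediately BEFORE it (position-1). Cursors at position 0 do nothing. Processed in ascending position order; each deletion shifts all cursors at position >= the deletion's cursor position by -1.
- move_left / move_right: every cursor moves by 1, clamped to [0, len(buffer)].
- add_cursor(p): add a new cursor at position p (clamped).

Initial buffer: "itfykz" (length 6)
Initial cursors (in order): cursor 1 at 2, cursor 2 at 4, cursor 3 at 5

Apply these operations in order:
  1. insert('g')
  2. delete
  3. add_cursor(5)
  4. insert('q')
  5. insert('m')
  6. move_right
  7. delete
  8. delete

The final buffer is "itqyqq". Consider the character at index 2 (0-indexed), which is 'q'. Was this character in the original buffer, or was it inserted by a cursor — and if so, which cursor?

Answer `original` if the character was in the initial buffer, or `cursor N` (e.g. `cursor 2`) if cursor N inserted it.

Answer: cursor 1

Derivation:
After op 1 (insert('g')): buffer="itgfygkgz" (len 9), cursors c1@3 c2@6 c3@8, authorship ..1..2.3.
After op 2 (delete): buffer="itfykz" (len 6), cursors c1@2 c2@4 c3@5, authorship ......
After op 3 (add_cursor(5)): buffer="itfykz" (len 6), cursors c1@2 c2@4 c3@5 c4@5, authorship ......
After op 4 (insert('q')): buffer="itqfyqkqqz" (len 10), cursors c1@3 c2@6 c3@9 c4@9, authorship ..1..2.34.
After op 5 (insert('m')): buffer="itqmfyqmkqqmmz" (len 14), cursors c1@4 c2@8 c3@13 c4@13, authorship ..11..22.3434.
After op 6 (move_right): buffer="itqmfyqmkqqmmz" (len 14), cursors c1@5 c2@9 c3@14 c4@14, authorship ..11..22.3434.
After op 7 (delete): buffer="itqmyqmqqm" (len 10), cursors c1@4 c2@7 c3@10 c4@10, authorship ..11.22343
After op 8 (delete): buffer="itqyqq" (len 6), cursors c1@3 c2@5 c3@6 c4@6, authorship ..1.23
Authorship (.=original, N=cursor N): . . 1 . 2 3
Index 2: author = 1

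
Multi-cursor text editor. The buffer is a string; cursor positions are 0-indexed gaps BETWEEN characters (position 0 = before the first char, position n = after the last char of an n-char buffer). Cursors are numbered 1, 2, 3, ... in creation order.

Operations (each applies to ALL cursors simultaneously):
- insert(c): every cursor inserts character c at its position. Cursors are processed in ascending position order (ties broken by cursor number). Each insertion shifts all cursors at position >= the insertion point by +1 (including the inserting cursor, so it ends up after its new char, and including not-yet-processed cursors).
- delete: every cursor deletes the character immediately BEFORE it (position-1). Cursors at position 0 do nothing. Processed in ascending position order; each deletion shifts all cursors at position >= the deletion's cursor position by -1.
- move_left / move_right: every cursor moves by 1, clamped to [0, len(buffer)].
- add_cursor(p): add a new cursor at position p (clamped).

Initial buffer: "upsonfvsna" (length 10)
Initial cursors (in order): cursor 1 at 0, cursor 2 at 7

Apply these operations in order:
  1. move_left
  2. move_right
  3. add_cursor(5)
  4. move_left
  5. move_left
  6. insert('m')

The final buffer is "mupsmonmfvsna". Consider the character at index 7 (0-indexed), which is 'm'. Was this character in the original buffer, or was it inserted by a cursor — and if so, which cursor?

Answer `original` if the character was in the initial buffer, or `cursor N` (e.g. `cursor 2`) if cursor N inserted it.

Answer: cursor 2

Derivation:
After op 1 (move_left): buffer="upsonfvsna" (len 10), cursors c1@0 c2@6, authorship ..........
After op 2 (move_right): buffer="upsonfvsna" (len 10), cursors c1@1 c2@7, authorship ..........
After op 3 (add_cursor(5)): buffer="upsonfvsna" (len 10), cursors c1@1 c3@5 c2@7, authorship ..........
After op 4 (move_left): buffer="upsonfvsna" (len 10), cursors c1@0 c3@4 c2@6, authorship ..........
After op 5 (move_left): buffer="upsonfvsna" (len 10), cursors c1@0 c3@3 c2@5, authorship ..........
After op 6 (insert('m')): buffer="mupsmonmfvsna" (len 13), cursors c1@1 c3@5 c2@8, authorship 1...3..2.....
Authorship (.=original, N=cursor N): 1 . . . 3 . . 2 . . . . .
Index 7: author = 2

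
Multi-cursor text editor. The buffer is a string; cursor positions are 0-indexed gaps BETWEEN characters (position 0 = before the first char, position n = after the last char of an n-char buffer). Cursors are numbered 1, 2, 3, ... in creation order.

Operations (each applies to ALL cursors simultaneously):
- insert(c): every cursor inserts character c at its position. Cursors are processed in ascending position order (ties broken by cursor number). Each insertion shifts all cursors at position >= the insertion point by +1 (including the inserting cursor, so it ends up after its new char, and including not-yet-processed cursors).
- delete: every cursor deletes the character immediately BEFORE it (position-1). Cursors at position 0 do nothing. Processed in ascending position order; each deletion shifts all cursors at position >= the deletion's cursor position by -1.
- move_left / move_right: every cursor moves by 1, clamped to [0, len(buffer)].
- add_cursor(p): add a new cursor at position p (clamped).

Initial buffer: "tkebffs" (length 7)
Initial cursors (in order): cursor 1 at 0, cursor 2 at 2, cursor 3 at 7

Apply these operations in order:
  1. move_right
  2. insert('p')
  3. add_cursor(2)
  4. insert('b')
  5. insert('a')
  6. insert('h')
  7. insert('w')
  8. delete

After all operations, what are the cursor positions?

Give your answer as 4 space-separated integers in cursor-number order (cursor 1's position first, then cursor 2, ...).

After op 1 (move_right): buffer="tkebffs" (len 7), cursors c1@1 c2@3 c3@7, authorship .......
After op 2 (insert('p')): buffer="tpkepbffsp" (len 10), cursors c1@2 c2@5 c3@10, authorship .1..2....3
After op 3 (add_cursor(2)): buffer="tpkepbffsp" (len 10), cursors c1@2 c4@2 c2@5 c3@10, authorship .1..2....3
After op 4 (insert('b')): buffer="tpbbkepbbffspb" (len 14), cursors c1@4 c4@4 c2@8 c3@14, authorship .114..22....33
After op 5 (insert('a')): buffer="tpbbaakepbabffspba" (len 18), cursors c1@6 c4@6 c2@11 c3@18, authorship .11414..222....333
After op 6 (insert('h')): buffer="tpbbaahhkepbahbffspbah" (len 22), cursors c1@8 c4@8 c2@14 c3@22, authorship .1141414..2222....3333
After op 7 (insert('w')): buffer="tpbbaahhwwkepbahwbffspbahw" (len 26), cursors c1@10 c4@10 c2@17 c3@26, authorship .114141414..22222....33333
After op 8 (delete): buffer="tpbbaahhkepbahbffspbah" (len 22), cursors c1@8 c4@8 c2@14 c3@22, authorship .1141414..2222....3333

Answer: 8 14 22 8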